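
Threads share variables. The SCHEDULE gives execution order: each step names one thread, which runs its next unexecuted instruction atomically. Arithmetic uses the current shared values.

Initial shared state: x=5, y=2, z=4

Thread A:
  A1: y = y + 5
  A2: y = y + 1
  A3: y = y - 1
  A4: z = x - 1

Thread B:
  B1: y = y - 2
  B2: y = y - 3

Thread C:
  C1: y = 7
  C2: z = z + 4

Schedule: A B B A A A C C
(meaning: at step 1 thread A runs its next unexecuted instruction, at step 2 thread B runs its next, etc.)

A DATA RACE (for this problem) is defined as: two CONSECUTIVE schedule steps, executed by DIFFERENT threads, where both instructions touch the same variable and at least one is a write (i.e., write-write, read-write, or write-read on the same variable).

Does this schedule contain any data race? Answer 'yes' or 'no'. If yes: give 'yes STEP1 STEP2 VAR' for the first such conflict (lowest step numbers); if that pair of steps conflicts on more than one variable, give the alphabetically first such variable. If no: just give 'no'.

Steps 1,2: A(y = y + 5) vs B(y = y - 2). RACE on y (W-W).
Steps 2,3: same thread (B). No race.
Steps 3,4: B(y = y - 3) vs A(y = y + 1). RACE on y (W-W).
Steps 4,5: same thread (A). No race.
Steps 5,6: same thread (A). No race.
Steps 6,7: A(r=x,w=z) vs C(r=-,w=y). No conflict.
Steps 7,8: same thread (C). No race.
First conflict at steps 1,2.

Answer: yes 1 2 y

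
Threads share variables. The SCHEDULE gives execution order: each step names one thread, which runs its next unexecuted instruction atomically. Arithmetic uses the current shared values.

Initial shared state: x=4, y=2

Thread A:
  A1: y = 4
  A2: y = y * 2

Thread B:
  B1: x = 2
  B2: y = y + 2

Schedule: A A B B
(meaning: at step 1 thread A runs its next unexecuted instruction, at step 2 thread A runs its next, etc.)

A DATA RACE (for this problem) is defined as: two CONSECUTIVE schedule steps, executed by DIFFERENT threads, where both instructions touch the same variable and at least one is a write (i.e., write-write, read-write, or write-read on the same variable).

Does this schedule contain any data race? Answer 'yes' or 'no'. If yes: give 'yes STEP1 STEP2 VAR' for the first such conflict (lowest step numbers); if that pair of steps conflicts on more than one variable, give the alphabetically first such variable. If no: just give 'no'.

Steps 1,2: same thread (A). No race.
Steps 2,3: A(r=y,w=y) vs B(r=-,w=x). No conflict.
Steps 3,4: same thread (B). No race.

Answer: no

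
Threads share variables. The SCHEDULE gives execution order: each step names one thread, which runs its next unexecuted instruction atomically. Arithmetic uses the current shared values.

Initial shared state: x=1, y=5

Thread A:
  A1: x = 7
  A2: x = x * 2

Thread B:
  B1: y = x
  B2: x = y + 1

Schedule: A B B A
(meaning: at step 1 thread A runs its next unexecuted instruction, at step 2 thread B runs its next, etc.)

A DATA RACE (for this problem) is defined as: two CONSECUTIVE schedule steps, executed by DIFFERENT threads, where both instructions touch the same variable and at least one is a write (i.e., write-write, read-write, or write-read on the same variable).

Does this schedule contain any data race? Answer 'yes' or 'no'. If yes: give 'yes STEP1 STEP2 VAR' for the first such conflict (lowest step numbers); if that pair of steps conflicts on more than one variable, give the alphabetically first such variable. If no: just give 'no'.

Steps 1,2: A(x = 7) vs B(y = x). RACE on x (W-R).
Steps 2,3: same thread (B). No race.
Steps 3,4: B(x = y + 1) vs A(x = x * 2). RACE on x (W-W).
First conflict at steps 1,2.

Answer: yes 1 2 x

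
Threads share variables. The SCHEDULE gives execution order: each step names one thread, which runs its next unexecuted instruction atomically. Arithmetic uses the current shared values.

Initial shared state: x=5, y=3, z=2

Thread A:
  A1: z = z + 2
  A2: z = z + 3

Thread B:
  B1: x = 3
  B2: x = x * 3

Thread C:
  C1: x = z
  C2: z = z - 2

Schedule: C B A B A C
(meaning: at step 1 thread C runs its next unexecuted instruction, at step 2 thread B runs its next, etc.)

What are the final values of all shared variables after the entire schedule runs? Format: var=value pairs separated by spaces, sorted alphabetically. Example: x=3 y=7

Step 1: thread C executes C1 (x = z). Shared: x=2 y=3 z=2. PCs: A@0 B@0 C@1
Step 2: thread B executes B1 (x = 3). Shared: x=3 y=3 z=2. PCs: A@0 B@1 C@1
Step 3: thread A executes A1 (z = z + 2). Shared: x=3 y=3 z=4. PCs: A@1 B@1 C@1
Step 4: thread B executes B2 (x = x * 3). Shared: x=9 y=3 z=4. PCs: A@1 B@2 C@1
Step 5: thread A executes A2 (z = z + 3). Shared: x=9 y=3 z=7. PCs: A@2 B@2 C@1
Step 6: thread C executes C2 (z = z - 2). Shared: x=9 y=3 z=5. PCs: A@2 B@2 C@2

Answer: x=9 y=3 z=5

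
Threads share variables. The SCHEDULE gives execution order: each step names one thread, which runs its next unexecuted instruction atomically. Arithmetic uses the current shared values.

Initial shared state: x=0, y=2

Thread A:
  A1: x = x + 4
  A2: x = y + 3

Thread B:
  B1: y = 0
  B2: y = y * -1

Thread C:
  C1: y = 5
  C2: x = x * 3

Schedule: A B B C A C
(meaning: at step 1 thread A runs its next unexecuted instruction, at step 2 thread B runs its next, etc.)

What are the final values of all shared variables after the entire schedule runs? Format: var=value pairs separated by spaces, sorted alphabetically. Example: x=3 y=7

Step 1: thread A executes A1 (x = x + 4). Shared: x=4 y=2. PCs: A@1 B@0 C@0
Step 2: thread B executes B1 (y = 0). Shared: x=4 y=0. PCs: A@1 B@1 C@0
Step 3: thread B executes B2 (y = y * -1). Shared: x=4 y=0. PCs: A@1 B@2 C@0
Step 4: thread C executes C1 (y = 5). Shared: x=4 y=5. PCs: A@1 B@2 C@1
Step 5: thread A executes A2 (x = y + 3). Shared: x=8 y=5. PCs: A@2 B@2 C@1
Step 6: thread C executes C2 (x = x * 3). Shared: x=24 y=5. PCs: A@2 B@2 C@2

Answer: x=24 y=5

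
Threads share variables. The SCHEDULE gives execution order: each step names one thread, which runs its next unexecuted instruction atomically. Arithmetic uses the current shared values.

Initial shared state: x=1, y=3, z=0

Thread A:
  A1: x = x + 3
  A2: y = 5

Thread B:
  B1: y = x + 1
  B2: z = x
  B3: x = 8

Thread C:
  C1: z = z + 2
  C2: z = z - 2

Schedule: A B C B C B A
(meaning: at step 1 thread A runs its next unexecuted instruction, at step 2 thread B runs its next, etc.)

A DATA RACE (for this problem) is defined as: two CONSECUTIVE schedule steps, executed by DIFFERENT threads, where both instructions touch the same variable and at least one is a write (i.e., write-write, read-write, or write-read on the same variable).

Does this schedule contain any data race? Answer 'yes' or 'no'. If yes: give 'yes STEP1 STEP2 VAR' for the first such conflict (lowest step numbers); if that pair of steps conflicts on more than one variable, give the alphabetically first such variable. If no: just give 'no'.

Steps 1,2: A(x = x + 3) vs B(y = x + 1). RACE on x (W-R).
Steps 2,3: B(r=x,w=y) vs C(r=z,w=z). No conflict.
Steps 3,4: C(z = z + 2) vs B(z = x). RACE on z (W-W).
Steps 4,5: B(z = x) vs C(z = z - 2). RACE on z (W-W).
Steps 5,6: C(r=z,w=z) vs B(r=-,w=x). No conflict.
Steps 6,7: B(r=-,w=x) vs A(r=-,w=y). No conflict.
First conflict at steps 1,2.

Answer: yes 1 2 x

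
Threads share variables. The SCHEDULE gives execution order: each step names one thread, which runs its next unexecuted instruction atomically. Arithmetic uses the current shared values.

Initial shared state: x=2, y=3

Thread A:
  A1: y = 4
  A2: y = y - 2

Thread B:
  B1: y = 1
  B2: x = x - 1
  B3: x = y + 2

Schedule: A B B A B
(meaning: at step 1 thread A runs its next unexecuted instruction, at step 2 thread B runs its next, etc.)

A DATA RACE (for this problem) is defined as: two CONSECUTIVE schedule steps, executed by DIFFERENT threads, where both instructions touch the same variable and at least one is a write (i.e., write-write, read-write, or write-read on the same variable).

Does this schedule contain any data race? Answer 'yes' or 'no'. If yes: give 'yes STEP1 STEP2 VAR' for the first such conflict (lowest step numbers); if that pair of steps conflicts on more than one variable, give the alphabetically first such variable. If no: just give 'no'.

Answer: yes 1 2 y

Derivation:
Steps 1,2: A(y = 4) vs B(y = 1). RACE on y (W-W).
Steps 2,3: same thread (B). No race.
Steps 3,4: B(r=x,w=x) vs A(r=y,w=y). No conflict.
Steps 4,5: A(y = y - 2) vs B(x = y + 2). RACE on y (W-R).
First conflict at steps 1,2.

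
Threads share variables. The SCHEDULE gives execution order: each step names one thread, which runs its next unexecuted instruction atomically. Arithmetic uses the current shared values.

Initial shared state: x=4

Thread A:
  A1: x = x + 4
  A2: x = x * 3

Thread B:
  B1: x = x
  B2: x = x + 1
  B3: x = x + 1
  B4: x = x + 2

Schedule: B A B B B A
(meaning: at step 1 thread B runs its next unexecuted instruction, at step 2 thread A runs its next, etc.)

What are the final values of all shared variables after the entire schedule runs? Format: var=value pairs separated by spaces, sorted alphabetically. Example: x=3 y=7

Answer: x=36

Derivation:
Step 1: thread B executes B1 (x = x). Shared: x=4. PCs: A@0 B@1
Step 2: thread A executes A1 (x = x + 4). Shared: x=8. PCs: A@1 B@1
Step 3: thread B executes B2 (x = x + 1). Shared: x=9. PCs: A@1 B@2
Step 4: thread B executes B3 (x = x + 1). Shared: x=10. PCs: A@1 B@3
Step 5: thread B executes B4 (x = x + 2). Shared: x=12. PCs: A@1 B@4
Step 6: thread A executes A2 (x = x * 3). Shared: x=36. PCs: A@2 B@4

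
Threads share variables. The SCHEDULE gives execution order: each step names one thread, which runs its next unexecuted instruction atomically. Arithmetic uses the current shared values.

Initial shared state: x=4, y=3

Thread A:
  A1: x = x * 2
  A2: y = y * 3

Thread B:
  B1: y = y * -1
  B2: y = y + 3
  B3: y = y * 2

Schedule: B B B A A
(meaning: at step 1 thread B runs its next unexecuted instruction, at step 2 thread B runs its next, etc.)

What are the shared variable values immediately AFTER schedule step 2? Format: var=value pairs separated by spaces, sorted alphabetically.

Step 1: thread B executes B1 (y = y * -1). Shared: x=4 y=-3. PCs: A@0 B@1
Step 2: thread B executes B2 (y = y + 3). Shared: x=4 y=0. PCs: A@0 B@2

Answer: x=4 y=0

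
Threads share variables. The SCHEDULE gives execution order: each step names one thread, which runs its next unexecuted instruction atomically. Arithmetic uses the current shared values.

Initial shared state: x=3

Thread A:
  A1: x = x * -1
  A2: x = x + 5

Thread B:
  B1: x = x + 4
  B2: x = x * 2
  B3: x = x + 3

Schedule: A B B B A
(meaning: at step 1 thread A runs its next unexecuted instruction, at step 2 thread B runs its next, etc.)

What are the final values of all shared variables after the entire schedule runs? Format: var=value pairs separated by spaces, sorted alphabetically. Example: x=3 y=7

Step 1: thread A executes A1 (x = x * -1). Shared: x=-3. PCs: A@1 B@0
Step 2: thread B executes B1 (x = x + 4). Shared: x=1. PCs: A@1 B@1
Step 3: thread B executes B2 (x = x * 2). Shared: x=2. PCs: A@1 B@2
Step 4: thread B executes B3 (x = x + 3). Shared: x=5. PCs: A@1 B@3
Step 5: thread A executes A2 (x = x + 5). Shared: x=10. PCs: A@2 B@3

Answer: x=10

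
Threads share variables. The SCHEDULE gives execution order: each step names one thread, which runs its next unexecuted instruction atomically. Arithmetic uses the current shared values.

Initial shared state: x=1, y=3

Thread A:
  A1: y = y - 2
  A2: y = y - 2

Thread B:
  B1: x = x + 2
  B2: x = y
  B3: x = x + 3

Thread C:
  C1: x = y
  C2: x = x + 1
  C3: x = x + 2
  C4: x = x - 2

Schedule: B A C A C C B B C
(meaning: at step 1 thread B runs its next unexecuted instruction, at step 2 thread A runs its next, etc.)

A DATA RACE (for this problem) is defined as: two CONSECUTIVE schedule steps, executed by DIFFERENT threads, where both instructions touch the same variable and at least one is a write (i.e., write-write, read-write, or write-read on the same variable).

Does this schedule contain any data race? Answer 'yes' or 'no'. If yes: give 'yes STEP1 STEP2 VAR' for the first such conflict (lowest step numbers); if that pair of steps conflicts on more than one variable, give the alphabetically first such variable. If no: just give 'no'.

Steps 1,2: B(r=x,w=x) vs A(r=y,w=y). No conflict.
Steps 2,3: A(y = y - 2) vs C(x = y). RACE on y (W-R).
Steps 3,4: C(x = y) vs A(y = y - 2). RACE on y (R-W).
Steps 4,5: A(r=y,w=y) vs C(r=x,w=x). No conflict.
Steps 5,6: same thread (C). No race.
Steps 6,7: C(x = x + 2) vs B(x = y). RACE on x (W-W).
Steps 7,8: same thread (B). No race.
Steps 8,9: B(x = x + 3) vs C(x = x - 2). RACE on x (W-W).
First conflict at steps 2,3.

Answer: yes 2 3 y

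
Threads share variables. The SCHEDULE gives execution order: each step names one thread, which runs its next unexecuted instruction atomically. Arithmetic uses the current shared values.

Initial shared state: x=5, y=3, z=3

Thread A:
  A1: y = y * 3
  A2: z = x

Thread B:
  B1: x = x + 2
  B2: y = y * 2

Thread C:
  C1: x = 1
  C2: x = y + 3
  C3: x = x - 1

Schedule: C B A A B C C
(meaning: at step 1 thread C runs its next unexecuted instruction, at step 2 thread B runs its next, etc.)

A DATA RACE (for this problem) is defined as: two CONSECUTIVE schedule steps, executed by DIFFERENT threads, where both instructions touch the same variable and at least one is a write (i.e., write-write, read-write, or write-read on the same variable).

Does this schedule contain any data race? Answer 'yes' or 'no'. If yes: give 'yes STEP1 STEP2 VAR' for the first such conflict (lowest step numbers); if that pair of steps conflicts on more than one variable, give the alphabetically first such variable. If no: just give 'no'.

Answer: yes 1 2 x

Derivation:
Steps 1,2: C(x = 1) vs B(x = x + 2). RACE on x (W-W).
Steps 2,3: B(r=x,w=x) vs A(r=y,w=y). No conflict.
Steps 3,4: same thread (A). No race.
Steps 4,5: A(r=x,w=z) vs B(r=y,w=y). No conflict.
Steps 5,6: B(y = y * 2) vs C(x = y + 3). RACE on y (W-R).
Steps 6,7: same thread (C). No race.
First conflict at steps 1,2.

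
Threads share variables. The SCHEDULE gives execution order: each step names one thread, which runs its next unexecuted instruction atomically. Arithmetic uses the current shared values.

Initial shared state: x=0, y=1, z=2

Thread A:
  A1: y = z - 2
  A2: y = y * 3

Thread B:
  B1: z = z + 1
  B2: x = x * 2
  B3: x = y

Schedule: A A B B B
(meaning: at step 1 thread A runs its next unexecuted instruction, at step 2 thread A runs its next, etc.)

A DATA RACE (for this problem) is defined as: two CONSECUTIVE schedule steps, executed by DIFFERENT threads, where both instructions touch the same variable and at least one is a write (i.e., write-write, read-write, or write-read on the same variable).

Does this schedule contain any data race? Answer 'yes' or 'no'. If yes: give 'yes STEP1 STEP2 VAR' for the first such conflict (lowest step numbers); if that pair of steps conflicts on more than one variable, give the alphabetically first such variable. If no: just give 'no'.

Answer: no

Derivation:
Steps 1,2: same thread (A). No race.
Steps 2,3: A(r=y,w=y) vs B(r=z,w=z). No conflict.
Steps 3,4: same thread (B). No race.
Steps 4,5: same thread (B). No race.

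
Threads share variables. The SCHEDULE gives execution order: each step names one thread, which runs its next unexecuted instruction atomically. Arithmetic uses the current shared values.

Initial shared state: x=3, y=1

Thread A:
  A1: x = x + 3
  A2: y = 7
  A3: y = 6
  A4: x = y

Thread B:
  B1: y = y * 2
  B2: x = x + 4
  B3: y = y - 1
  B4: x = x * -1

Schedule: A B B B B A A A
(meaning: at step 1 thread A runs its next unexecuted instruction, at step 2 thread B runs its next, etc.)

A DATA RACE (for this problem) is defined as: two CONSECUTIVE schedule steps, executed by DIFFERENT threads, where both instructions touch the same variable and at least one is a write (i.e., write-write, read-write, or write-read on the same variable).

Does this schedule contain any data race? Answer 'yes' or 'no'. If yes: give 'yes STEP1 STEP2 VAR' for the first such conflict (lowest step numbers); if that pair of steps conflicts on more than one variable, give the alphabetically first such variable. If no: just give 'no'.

Answer: no

Derivation:
Steps 1,2: A(r=x,w=x) vs B(r=y,w=y). No conflict.
Steps 2,3: same thread (B). No race.
Steps 3,4: same thread (B). No race.
Steps 4,5: same thread (B). No race.
Steps 5,6: B(r=x,w=x) vs A(r=-,w=y). No conflict.
Steps 6,7: same thread (A). No race.
Steps 7,8: same thread (A). No race.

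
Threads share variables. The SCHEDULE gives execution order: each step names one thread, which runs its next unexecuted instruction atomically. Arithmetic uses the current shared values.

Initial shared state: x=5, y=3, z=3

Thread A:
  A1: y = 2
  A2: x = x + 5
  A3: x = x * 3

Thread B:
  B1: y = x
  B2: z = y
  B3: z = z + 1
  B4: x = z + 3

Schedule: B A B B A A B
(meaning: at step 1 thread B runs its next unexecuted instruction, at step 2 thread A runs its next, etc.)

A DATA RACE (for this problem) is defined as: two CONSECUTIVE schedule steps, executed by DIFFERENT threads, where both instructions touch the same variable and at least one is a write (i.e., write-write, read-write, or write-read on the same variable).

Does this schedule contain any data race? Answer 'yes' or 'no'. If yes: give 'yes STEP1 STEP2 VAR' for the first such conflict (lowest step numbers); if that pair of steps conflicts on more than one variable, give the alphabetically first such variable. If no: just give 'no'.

Answer: yes 1 2 y

Derivation:
Steps 1,2: B(y = x) vs A(y = 2). RACE on y (W-W).
Steps 2,3: A(y = 2) vs B(z = y). RACE on y (W-R).
Steps 3,4: same thread (B). No race.
Steps 4,5: B(r=z,w=z) vs A(r=x,w=x). No conflict.
Steps 5,6: same thread (A). No race.
Steps 6,7: A(x = x * 3) vs B(x = z + 3). RACE on x (W-W).
First conflict at steps 1,2.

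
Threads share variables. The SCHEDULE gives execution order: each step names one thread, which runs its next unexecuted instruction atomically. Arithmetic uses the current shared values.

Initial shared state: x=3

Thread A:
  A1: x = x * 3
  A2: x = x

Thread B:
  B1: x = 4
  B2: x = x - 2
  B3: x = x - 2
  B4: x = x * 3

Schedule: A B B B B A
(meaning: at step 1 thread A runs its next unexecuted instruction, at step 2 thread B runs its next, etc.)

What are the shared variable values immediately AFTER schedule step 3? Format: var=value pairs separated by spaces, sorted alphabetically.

Answer: x=2

Derivation:
Step 1: thread A executes A1 (x = x * 3). Shared: x=9. PCs: A@1 B@0
Step 2: thread B executes B1 (x = 4). Shared: x=4. PCs: A@1 B@1
Step 3: thread B executes B2 (x = x - 2). Shared: x=2. PCs: A@1 B@2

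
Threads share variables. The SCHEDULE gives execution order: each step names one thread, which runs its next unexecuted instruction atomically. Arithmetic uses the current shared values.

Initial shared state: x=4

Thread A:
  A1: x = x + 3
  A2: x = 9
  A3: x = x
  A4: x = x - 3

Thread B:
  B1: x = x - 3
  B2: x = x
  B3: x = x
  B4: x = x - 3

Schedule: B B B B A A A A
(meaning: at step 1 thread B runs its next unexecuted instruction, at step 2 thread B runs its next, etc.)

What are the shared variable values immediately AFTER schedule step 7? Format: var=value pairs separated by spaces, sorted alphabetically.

Step 1: thread B executes B1 (x = x - 3). Shared: x=1. PCs: A@0 B@1
Step 2: thread B executes B2 (x = x). Shared: x=1. PCs: A@0 B@2
Step 3: thread B executes B3 (x = x). Shared: x=1. PCs: A@0 B@3
Step 4: thread B executes B4 (x = x - 3). Shared: x=-2. PCs: A@0 B@4
Step 5: thread A executes A1 (x = x + 3). Shared: x=1. PCs: A@1 B@4
Step 6: thread A executes A2 (x = 9). Shared: x=9. PCs: A@2 B@4
Step 7: thread A executes A3 (x = x). Shared: x=9. PCs: A@3 B@4

Answer: x=9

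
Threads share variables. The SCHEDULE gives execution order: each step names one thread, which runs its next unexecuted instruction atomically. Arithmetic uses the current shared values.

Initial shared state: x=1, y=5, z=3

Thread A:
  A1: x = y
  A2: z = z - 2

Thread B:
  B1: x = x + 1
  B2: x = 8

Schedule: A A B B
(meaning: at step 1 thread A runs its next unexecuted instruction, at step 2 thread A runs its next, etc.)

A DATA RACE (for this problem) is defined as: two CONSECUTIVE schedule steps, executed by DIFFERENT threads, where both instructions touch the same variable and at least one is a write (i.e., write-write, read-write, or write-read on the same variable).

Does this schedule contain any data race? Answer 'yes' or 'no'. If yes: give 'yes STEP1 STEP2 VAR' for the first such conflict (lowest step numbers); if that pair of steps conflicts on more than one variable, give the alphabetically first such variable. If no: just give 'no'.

Answer: no

Derivation:
Steps 1,2: same thread (A). No race.
Steps 2,3: A(r=z,w=z) vs B(r=x,w=x). No conflict.
Steps 3,4: same thread (B). No race.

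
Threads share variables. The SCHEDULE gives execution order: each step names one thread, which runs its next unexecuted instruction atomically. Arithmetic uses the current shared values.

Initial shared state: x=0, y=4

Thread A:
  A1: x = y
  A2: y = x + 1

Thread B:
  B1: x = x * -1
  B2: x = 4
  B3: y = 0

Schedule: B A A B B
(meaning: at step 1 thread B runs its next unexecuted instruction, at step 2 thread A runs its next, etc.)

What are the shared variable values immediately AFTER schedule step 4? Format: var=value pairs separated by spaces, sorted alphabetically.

Answer: x=4 y=5

Derivation:
Step 1: thread B executes B1 (x = x * -1). Shared: x=0 y=4. PCs: A@0 B@1
Step 2: thread A executes A1 (x = y). Shared: x=4 y=4. PCs: A@1 B@1
Step 3: thread A executes A2 (y = x + 1). Shared: x=4 y=5. PCs: A@2 B@1
Step 4: thread B executes B2 (x = 4). Shared: x=4 y=5. PCs: A@2 B@2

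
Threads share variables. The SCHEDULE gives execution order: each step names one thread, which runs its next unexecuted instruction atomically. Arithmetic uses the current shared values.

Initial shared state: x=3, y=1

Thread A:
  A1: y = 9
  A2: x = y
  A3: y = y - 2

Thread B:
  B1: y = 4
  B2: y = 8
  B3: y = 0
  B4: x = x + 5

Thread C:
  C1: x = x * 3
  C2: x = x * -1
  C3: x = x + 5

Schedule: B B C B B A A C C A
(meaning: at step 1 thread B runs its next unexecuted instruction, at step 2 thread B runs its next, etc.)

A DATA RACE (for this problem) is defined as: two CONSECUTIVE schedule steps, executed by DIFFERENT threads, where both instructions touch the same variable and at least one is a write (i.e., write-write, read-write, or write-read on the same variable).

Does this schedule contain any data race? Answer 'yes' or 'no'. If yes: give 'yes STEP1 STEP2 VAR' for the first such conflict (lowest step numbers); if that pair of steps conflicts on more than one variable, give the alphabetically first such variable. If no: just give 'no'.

Steps 1,2: same thread (B). No race.
Steps 2,3: B(r=-,w=y) vs C(r=x,w=x). No conflict.
Steps 3,4: C(r=x,w=x) vs B(r=-,w=y). No conflict.
Steps 4,5: same thread (B). No race.
Steps 5,6: B(r=x,w=x) vs A(r=-,w=y). No conflict.
Steps 6,7: same thread (A). No race.
Steps 7,8: A(x = y) vs C(x = x * -1). RACE on x (W-W).
Steps 8,9: same thread (C). No race.
Steps 9,10: C(r=x,w=x) vs A(r=y,w=y). No conflict.
First conflict at steps 7,8.

Answer: yes 7 8 x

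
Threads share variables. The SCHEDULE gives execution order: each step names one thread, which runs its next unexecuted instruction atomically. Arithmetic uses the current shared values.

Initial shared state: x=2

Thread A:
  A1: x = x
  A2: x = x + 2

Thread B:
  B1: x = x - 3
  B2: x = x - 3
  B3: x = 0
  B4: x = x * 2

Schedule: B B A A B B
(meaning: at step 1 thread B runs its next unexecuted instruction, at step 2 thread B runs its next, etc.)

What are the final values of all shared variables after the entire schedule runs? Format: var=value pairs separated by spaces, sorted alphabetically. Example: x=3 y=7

Answer: x=0

Derivation:
Step 1: thread B executes B1 (x = x - 3). Shared: x=-1. PCs: A@0 B@1
Step 2: thread B executes B2 (x = x - 3). Shared: x=-4. PCs: A@0 B@2
Step 3: thread A executes A1 (x = x). Shared: x=-4. PCs: A@1 B@2
Step 4: thread A executes A2 (x = x + 2). Shared: x=-2. PCs: A@2 B@2
Step 5: thread B executes B3 (x = 0). Shared: x=0. PCs: A@2 B@3
Step 6: thread B executes B4 (x = x * 2). Shared: x=0. PCs: A@2 B@4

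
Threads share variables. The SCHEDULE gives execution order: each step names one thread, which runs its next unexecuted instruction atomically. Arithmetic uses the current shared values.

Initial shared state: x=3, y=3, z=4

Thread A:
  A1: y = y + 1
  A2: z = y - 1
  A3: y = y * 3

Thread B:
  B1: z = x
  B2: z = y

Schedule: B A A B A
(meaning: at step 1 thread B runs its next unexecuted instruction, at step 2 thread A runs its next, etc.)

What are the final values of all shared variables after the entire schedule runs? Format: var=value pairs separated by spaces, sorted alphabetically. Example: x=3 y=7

Answer: x=3 y=12 z=4

Derivation:
Step 1: thread B executes B1 (z = x). Shared: x=3 y=3 z=3. PCs: A@0 B@1
Step 2: thread A executes A1 (y = y + 1). Shared: x=3 y=4 z=3. PCs: A@1 B@1
Step 3: thread A executes A2 (z = y - 1). Shared: x=3 y=4 z=3. PCs: A@2 B@1
Step 4: thread B executes B2 (z = y). Shared: x=3 y=4 z=4. PCs: A@2 B@2
Step 5: thread A executes A3 (y = y * 3). Shared: x=3 y=12 z=4. PCs: A@3 B@2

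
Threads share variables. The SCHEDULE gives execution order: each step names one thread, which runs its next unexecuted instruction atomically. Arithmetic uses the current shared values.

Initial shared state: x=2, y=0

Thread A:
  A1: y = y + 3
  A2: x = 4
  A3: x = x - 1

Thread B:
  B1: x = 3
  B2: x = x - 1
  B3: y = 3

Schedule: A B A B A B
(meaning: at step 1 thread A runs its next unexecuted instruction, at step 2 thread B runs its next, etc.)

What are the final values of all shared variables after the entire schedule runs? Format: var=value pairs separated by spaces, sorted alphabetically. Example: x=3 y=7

Step 1: thread A executes A1 (y = y + 3). Shared: x=2 y=3. PCs: A@1 B@0
Step 2: thread B executes B1 (x = 3). Shared: x=3 y=3. PCs: A@1 B@1
Step 3: thread A executes A2 (x = 4). Shared: x=4 y=3. PCs: A@2 B@1
Step 4: thread B executes B2 (x = x - 1). Shared: x=3 y=3. PCs: A@2 B@2
Step 5: thread A executes A3 (x = x - 1). Shared: x=2 y=3. PCs: A@3 B@2
Step 6: thread B executes B3 (y = 3). Shared: x=2 y=3. PCs: A@3 B@3

Answer: x=2 y=3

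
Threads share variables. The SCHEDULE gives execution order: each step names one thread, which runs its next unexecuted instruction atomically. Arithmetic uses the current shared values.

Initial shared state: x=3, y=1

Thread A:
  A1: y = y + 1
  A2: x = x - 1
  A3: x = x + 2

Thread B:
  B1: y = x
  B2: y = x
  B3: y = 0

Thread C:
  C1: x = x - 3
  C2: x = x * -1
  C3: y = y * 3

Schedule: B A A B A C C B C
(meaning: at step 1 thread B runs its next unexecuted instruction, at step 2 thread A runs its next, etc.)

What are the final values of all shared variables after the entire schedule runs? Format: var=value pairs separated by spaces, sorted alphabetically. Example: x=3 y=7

Answer: x=-1 y=0

Derivation:
Step 1: thread B executes B1 (y = x). Shared: x=3 y=3. PCs: A@0 B@1 C@0
Step 2: thread A executes A1 (y = y + 1). Shared: x=3 y=4. PCs: A@1 B@1 C@0
Step 3: thread A executes A2 (x = x - 1). Shared: x=2 y=4. PCs: A@2 B@1 C@0
Step 4: thread B executes B2 (y = x). Shared: x=2 y=2. PCs: A@2 B@2 C@0
Step 5: thread A executes A3 (x = x + 2). Shared: x=4 y=2. PCs: A@3 B@2 C@0
Step 6: thread C executes C1 (x = x - 3). Shared: x=1 y=2. PCs: A@3 B@2 C@1
Step 7: thread C executes C2 (x = x * -1). Shared: x=-1 y=2. PCs: A@3 B@2 C@2
Step 8: thread B executes B3 (y = 0). Shared: x=-1 y=0. PCs: A@3 B@3 C@2
Step 9: thread C executes C3 (y = y * 3). Shared: x=-1 y=0. PCs: A@3 B@3 C@3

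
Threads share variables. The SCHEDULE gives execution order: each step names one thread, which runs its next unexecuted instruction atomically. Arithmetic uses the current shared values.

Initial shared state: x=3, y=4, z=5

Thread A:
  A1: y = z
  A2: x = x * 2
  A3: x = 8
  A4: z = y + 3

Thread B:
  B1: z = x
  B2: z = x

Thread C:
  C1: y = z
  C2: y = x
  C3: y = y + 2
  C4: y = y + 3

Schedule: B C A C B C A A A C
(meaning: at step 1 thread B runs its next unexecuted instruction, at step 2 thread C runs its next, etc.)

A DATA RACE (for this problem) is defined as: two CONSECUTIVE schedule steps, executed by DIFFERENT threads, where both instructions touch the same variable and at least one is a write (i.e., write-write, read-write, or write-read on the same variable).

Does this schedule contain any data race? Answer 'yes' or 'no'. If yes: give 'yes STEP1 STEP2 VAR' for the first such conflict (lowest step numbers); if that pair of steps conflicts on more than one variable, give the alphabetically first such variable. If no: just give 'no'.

Answer: yes 1 2 z

Derivation:
Steps 1,2: B(z = x) vs C(y = z). RACE on z (W-R).
Steps 2,3: C(y = z) vs A(y = z). RACE on y (W-W).
Steps 3,4: A(y = z) vs C(y = x). RACE on y (W-W).
Steps 4,5: C(r=x,w=y) vs B(r=x,w=z). No conflict.
Steps 5,6: B(r=x,w=z) vs C(r=y,w=y). No conflict.
Steps 6,7: C(r=y,w=y) vs A(r=x,w=x). No conflict.
Steps 7,8: same thread (A). No race.
Steps 8,9: same thread (A). No race.
Steps 9,10: A(z = y + 3) vs C(y = y + 3). RACE on y (R-W).
First conflict at steps 1,2.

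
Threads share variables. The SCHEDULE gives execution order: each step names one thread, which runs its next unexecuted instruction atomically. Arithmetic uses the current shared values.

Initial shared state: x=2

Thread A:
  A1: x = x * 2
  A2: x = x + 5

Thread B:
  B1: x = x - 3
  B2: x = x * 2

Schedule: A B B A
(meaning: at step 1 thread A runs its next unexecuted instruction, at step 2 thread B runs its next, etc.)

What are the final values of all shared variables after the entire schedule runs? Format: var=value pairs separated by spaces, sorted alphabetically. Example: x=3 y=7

Answer: x=7

Derivation:
Step 1: thread A executes A1 (x = x * 2). Shared: x=4. PCs: A@1 B@0
Step 2: thread B executes B1 (x = x - 3). Shared: x=1. PCs: A@1 B@1
Step 3: thread B executes B2 (x = x * 2). Shared: x=2. PCs: A@1 B@2
Step 4: thread A executes A2 (x = x + 5). Shared: x=7. PCs: A@2 B@2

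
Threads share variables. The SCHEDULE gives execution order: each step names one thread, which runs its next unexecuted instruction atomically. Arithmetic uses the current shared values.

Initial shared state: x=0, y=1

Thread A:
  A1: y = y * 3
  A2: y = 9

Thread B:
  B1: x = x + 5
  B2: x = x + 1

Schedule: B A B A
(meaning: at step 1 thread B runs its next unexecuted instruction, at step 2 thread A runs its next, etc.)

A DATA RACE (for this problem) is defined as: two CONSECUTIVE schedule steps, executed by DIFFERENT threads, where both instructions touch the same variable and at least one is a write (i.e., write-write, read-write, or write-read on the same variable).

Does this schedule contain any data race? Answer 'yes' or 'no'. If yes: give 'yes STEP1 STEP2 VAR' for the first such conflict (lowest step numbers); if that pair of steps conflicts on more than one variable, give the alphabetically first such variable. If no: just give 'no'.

Steps 1,2: B(r=x,w=x) vs A(r=y,w=y). No conflict.
Steps 2,3: A(r=y,w=y) vs B(r=x,w=x). No conflict.
Steps 3,4: B(r=x,w=x) vs A(r=-,w=y). No conflict.

Answer: no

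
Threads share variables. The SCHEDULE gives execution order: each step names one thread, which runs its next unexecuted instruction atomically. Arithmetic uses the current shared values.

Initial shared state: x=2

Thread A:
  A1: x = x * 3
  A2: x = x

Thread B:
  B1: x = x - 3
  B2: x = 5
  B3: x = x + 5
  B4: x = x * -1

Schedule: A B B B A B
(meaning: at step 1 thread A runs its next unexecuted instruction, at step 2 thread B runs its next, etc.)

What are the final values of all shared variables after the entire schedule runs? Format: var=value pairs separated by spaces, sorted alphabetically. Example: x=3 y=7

Answer: x=-10

Derivation:
Step 1: thread A executes A1 (x = x * 3). Shared: x=6. PCs: A@1 B@0
Step 2: thread B executes B1 (x = x - 3). Shared: x=3. PCs: A@1 B@1
Step 3: thread B executes B2 (x = 5). Shared: x=5. PCs: A@1 B@2
Step 4: thread B executes B3 (x = x + 5). Shared: x=10. PCs: A@1 B@3
Step 5: thread A executes A2 (x = x). Shared: x=10. PCs: A@2 B@3
Step 6: thread B executes B4 (x = x * -1). Shared: x=-10. PCs: A@2 B@4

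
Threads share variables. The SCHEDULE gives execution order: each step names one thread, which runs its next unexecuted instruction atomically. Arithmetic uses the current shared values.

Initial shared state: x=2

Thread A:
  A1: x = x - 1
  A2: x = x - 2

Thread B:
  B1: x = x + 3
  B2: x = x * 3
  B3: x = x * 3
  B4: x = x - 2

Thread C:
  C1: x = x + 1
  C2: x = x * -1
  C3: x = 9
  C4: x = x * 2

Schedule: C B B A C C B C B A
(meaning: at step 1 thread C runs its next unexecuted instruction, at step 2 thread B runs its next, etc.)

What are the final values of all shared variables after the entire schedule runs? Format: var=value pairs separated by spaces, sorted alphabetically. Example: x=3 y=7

Answer: x=50

Derivation:
Step 1: thread C executes C1 (x = x + 1). Shared: x=3. PCs: A@0 B@0 C@1
Step 2: thread B executes B1 (x = x + 3). Shared: x=6. PCs: A@0 B@1 C@1
Step 3: thread B executes B2 (x = x * 3). Shared: x=18. PCs: A@0 B@2 C@1
Step 4: thread A executes A1 (x = x - 1). Shared: x=17. PCs: A@1 B@2 C@1
Step 5: thread C executes C2 (x = x * -1). Shared: x=-17. PCs: A@1 B@2 C@2
Step 6: thread C executes C3 (x = 9). Shared: x=9. PCs: A@1 B@2 C@3
Step 7: thread B executes B3 (x = x * 3). Shared: x=27. PCs: A@1 B@3 C@3
Step 8: thread C executes C4 (x = x * 2). Shared: x=54. PCs: A@1 B@3 C@4
Step 9: thread B executes B4 (x = x - 2). Shared: x=52. PCs: A@1 B@4 C@4
Step 10: thread A executes A2 (x = x - 2). Shared: x=50. PCs: A@2 B@4 C@4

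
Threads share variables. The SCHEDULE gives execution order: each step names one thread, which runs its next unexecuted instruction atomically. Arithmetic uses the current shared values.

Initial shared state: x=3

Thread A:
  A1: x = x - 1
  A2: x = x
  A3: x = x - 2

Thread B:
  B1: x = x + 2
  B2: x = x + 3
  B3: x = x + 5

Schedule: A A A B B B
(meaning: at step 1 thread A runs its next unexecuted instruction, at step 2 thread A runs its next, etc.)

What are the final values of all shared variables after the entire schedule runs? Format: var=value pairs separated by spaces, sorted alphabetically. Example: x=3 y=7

Answer: x=10

Derivation:
Step 1: thread A executes A1 (x = x - 1). Shared: x=2. PCs: A@1 B@0
Step 2: thread A executes A2 (x = x). Shared: x=2. PCs: A@2 B@0
Step 3: thread A executes A3 (x = x - 2). Shared: x=0. PCs: A@3 B@0
Step 4: thread B executes B1 (x = x + 2). Shared: x=2. PCs: A@3 B@1
Step 5: thread B executes B2 (x = x + 3). Shared: x=5. PCs: A@3 B@2
Step 6: thread B executes B3 (x = x + 5). Shared: x=10. PCs: A@3 B@3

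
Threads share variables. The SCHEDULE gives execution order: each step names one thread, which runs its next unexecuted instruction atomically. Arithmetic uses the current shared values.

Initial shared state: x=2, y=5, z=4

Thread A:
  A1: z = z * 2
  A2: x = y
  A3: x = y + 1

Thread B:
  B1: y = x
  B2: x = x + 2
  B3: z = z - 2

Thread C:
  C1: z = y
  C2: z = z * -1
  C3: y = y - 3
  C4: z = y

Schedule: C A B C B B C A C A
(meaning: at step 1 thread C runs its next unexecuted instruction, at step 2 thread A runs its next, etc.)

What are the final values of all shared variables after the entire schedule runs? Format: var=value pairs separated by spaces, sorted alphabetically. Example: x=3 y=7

Step 1: thread C executes C1 (z = y). Shared: x=2 y=5 z=5. PCs: A@0 B@0 C@1
Step 2: thread A executes A1 (z = z * 2). Shared: x=2 y=5 z=10. PCs: A@1 B@0 C@1
Step 3: thread B executes B1 (y = x). Shared: x=2 y=2 z=10. PCs: A@1 B@1 C@1
Step 4: thread C executes C2 (z = z * -1). Shared: x=2 y=2 z=-10. PCs: A@1 B@1 C@2
Step 5: thread B executes B2 (x = x + 2). Shared: x=4 y=2 z=-10. PCs: A@1 B@2 C@2
Step 6: thread B executes B3 (z = z - 2). Shared: x=4 y=2 z=-12. PCs: A@1 B@3 C@2
Step 7: thread C executes C3 (y = y - 3). Shared: x=4 y=-1 z=-12. PCs: A@1 B@3 C@3
Step 8: thread A executes A2 (x = y). Shared: x=-1 y=-1 z=-12. PCs: A@2 B@3 C@3
Step 9: thread C executes C4 (z = y). Shared: x=-1 y=-1 z=-1. PCs: A@2 B@3 C@4
Step 10: thread A executes A3 (x = y + 1). Shared: x=0 y=-1 z=-1. PCs: A@3 B@3 C@4

Answer: x=0 y=-1 z=-1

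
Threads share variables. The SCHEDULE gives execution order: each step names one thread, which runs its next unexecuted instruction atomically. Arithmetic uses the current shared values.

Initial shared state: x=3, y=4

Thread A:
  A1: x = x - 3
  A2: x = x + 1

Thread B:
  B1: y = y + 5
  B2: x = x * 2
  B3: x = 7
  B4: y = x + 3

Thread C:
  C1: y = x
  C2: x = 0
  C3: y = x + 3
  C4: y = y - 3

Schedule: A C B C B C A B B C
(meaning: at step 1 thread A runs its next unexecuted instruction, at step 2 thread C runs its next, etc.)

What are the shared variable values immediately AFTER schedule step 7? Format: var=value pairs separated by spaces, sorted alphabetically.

Step 1: thread A executes A1 (x = x - 3). Shared: x=0 y=4. PCs: A@1 B@0 C@0
Step 2: thread C executes C1 (y = x). Shared: x=0 y=0. PCs: A@1 B@0 C@1
Step 3: thread B executes B1 (y = y + 5). Shared: x=0 y=5. PCs: A@1 B@1 C@1
Step 4: thread C executes C2 (x = 0). Shared: x=0 y=5. PCs: A@1 B@1 C@2
Step 5: thread B executes B2 (x = x * 2). Shared: x=0 y=5. PCs: A@1 B@2 C@2
Step 6: thread C executes C3 (y = x + 3). Shared: x=0 y=3. PCs: A@1 B@2 C@3
Step 7: thread A executes A2 (x = x + 1). Shared: x=1 y=3. PCs: A@2 B@2 C@3

Answer: x=1 y=3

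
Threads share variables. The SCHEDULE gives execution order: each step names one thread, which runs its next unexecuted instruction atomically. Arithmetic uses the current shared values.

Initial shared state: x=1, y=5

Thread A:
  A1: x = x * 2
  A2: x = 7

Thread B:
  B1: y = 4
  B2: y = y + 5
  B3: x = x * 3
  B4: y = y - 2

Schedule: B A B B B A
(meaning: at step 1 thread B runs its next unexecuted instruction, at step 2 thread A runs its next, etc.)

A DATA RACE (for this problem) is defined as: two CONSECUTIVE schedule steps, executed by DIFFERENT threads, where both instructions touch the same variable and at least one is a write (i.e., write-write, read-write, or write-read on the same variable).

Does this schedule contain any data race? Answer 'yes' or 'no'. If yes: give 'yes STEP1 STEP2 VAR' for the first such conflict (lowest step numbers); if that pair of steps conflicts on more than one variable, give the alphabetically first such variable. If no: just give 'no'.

Steps 1,2: B(r=-,w=y) vs A(r=x,w=x). No conflict.
Steps 2,3: A(r=x,w=x) vs B(r=y,w=y). No conflict.
Steps 3,4: same thread (B). No race.
Steps 4,5: same thread (B). No race.
Steps 5,6: B(r=y,w=y) vs A(r=-,w=x). No conflict.

Answer: no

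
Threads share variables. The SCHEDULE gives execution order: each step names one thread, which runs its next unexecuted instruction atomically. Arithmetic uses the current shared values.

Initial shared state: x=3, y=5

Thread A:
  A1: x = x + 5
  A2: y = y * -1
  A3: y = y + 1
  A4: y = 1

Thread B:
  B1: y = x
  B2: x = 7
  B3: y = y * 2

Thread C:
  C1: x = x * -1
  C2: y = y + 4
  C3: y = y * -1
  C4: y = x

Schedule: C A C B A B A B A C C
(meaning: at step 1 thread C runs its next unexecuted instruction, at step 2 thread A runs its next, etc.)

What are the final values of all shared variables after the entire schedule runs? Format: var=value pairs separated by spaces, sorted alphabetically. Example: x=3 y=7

Answer: x=7 y=7

Derivation:
Step 1: thread C executes C1 (x = x * -1). Shared: x=-3 y=5. PCs: A@0 B@0 C@1
Step 2: thread A executes A1 (x = x + 5). Shared: x=2 y=5. PCs: A@1 B@0 C@1
Step 3: thread C executes C2 (y = y + 4). Shared: x=2 y=9. PCs: A@1 B@0 C@2
Step 4: thread B executes B1 (y = x). Shared: x=2 y=2. PCs: A@1 B@1 C@2
Step 5: thread A executes A2 (y = y * -1). Shared: x=2 y=-2. PCs: A@2 B@1 C@2
Step 6: thread B executes B2 (x = 7). Shared: x=7 y=-2. PCs: A@2 B@2 C@2
Step 7: thread A executes A3 (y = y + 1). Shared: x=7 y=-1. PCs: A@3 B@2 C@2
Step 8: thread B executes B3 (y = y * 2). Shared: x=7 y=-2. PCs: A@3 B@3 C@2
Step 9: thread A executes A4 (y = 1). Shared: x=7 y=1. PCs: A@4 B@3 C@2
Step 10: thread C executes C3 (y = y * -1). Shared: x=7 y=-1. PCs: A@4 B@3 C@3
Step 11: thread C executes C4 (y = x). Shared: x=7 y=7. PCs: A@4 B@3 C@4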